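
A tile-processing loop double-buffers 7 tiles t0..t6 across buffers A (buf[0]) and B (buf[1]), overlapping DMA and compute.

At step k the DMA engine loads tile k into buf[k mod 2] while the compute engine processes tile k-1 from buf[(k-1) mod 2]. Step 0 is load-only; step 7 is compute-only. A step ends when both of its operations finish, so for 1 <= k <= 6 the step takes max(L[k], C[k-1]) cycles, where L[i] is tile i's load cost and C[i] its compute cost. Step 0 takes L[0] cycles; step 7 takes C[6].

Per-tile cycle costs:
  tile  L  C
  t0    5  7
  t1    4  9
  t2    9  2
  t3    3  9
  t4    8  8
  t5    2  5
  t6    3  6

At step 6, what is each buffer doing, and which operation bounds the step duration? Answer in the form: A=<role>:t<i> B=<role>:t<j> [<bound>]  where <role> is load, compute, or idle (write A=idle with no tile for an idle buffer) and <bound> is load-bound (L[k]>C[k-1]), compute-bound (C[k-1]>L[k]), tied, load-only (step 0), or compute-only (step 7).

step 6: A=load:t6 B=compute:t5 [compute-bound]

k=0 load=t0/5c comp=- wait=5 total=5
k=1 load=t1/4c comp=t0/7c wait=7 total=12
k=2 load=t2/9c comp=t1/9c wait=9 total=21
k=3 load=t3/3c comp=t2/2c wait=3 total=24
k=4 load=t4/8c comp=t3/9c wait=9 total=33
k=5 load=t5/2c comp=t4/8c wait=8 total=41
k=6 load=t6/3c comp=t5/5c wait=5 total=46
k=7 load=- comp=t6/6c wait=6 total=52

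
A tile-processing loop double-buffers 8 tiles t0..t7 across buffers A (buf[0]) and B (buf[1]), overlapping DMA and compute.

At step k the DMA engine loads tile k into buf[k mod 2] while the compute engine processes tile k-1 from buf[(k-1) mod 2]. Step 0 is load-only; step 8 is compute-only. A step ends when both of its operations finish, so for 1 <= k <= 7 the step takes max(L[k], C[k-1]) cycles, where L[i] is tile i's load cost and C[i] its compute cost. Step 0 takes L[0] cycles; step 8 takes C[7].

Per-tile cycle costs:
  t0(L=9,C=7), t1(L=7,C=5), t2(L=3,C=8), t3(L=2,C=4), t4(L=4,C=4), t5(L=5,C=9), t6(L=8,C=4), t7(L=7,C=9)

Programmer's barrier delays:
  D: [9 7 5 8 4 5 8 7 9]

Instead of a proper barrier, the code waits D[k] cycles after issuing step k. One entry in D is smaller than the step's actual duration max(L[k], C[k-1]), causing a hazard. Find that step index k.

hazard at step 6

[0] required=L[0]=9=9 vs D=9 ok
[1] required=max(L[1]=7,C[0]=7)=7 vs D=7 ok
[2] required=max(L[2]=3,C[1]=5)=5 vs D=5 ok
[3] required=max(L[3]=2,C[2]=8)=8 vs D=8 ok
[4] required=max(L[4]=4,C[3]=4)=4 vs D=4 ok
[5] required=max(L[5]=5,C[4]=4)=5 vs D=5 ok
[6] required=max(L[6]=8,C[5]=9)=9 vs D=8 SHORT
[7] required=max(L[7]=7,C[6]=4)=7 vs D=7 ok
[8] required=C[7]=9=9 vs D=9 ok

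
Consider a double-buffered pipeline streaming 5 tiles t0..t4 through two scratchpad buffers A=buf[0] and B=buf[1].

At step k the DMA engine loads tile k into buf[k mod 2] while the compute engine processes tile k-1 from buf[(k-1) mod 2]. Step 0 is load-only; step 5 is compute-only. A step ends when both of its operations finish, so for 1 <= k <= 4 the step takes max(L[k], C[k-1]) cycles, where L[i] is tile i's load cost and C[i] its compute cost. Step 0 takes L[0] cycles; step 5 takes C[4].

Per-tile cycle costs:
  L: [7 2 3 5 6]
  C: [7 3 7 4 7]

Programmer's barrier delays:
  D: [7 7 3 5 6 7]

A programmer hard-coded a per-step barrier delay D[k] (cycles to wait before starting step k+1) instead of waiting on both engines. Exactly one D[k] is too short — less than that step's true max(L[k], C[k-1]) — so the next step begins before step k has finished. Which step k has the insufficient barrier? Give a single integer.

hazard at step 3

[0] required=L[0]=7=7 vs D=7 ok
[1] required=max(L[1]=2,C[0]=7)=7 vs D=7 ok
[2] required=max(L[2]=3,C[1]=3)=3 vs D=3 ok
[3] required=max(L[3]=5,C[2]=7)=7 vs D=5 SHORT
[4] required=max(L[4]=6,C[3]=4)=6 vs D=6 ok
[5] required=C[4]=7=7 vs D=7 ok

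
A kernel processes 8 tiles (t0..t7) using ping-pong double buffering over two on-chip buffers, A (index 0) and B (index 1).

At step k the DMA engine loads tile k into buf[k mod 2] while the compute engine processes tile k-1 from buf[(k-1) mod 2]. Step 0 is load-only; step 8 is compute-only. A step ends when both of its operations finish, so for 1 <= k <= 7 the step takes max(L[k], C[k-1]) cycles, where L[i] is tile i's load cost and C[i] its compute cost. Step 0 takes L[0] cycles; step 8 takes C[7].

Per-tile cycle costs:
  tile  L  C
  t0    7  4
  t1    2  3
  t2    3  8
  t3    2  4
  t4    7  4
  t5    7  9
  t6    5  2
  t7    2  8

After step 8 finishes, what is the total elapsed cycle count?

end_cycle[8] = 55

[0] DMA t0→A (7c) ∥ CU idle ⇒ 7c, clock 7
[1] DMA t1→B (2c) ∥ CU A:t0 (4c) ⇒ 4c, clock 11
[2] DMA t2→A (3c) ∥ CU B:t1 (3c) ⇒ 3c, clock 14
[3] DMA t3→B (2c) ∥ CU A:t2 (8c) ⇒ 8c, clock 22
[4] DMA t4→A (7c) ∥ CU B:t3 (4c) ⇒ 7c, clock 29
[5] DMA t5→B (7c) ∥ CU A:t4 (4c) ⇒ 7c, clock 36
[6] DMA t6→A (5c) ∥ CU B:t5 (9c) ⇒ 9c, clock 45
[7] DMA t7→B (2c) ∥ CU A:t6 (2c) ⇒ 2c, clock 47
[8] DMA idle ∥ CU B:t7 (8c) ⇒ 8c, clock 55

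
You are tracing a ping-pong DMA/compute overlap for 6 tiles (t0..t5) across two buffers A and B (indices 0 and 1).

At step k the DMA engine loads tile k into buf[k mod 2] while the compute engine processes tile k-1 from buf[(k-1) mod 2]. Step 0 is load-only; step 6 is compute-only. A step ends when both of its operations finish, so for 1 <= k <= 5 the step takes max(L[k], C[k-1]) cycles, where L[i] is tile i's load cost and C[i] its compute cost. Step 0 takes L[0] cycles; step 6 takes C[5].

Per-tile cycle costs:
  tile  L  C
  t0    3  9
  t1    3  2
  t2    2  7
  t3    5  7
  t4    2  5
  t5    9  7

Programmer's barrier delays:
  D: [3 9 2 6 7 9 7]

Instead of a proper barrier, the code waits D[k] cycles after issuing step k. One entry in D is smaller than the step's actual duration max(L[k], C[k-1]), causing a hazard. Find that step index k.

k=0 barrier L[0]=3→3c, D[0]=3 ok
k=1 barrier max(L[1]=3,C[0]=9)→9c, D[1]=9 ok
k=2 barrier max(L[2]=2,C[1]=2)→2c, D[2]=2 ok
k=3 barrier max(L[3]=5,C[2]=7)→7c, D[3]=6 SHORT
k=4 barrier max(L[4]=2,C[3]=7)→7c, D[4]=7 ok
k=5 barrier max(L[5]=9,C[4]=5)→9c, D[5]=9 ok
k=6 barrier C[5]=7→7c, D[6]=7 ok

hazard at step 3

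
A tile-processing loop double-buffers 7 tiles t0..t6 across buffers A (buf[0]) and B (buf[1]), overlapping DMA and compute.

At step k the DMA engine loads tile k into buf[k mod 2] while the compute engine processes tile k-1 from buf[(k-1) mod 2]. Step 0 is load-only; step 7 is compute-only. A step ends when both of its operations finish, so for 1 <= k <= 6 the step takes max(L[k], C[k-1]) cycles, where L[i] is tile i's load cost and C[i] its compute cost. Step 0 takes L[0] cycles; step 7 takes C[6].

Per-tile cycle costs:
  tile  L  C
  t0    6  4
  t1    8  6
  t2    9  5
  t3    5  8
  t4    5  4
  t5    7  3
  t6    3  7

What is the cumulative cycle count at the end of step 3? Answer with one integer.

end_cycle[3] = 28

k=0 load=t0/6c comp=- wait=6 total=6
k=1 load=t1/8c comp=t0/4c wait=8 total=14
k=2 load=t2/9c comp=t1/6c wait=9 total=23
k=3 load=t3/5c comp=t2/5c wait=5 total=28
k=4 load=t4/5c comp=t3/8c wait=8 total=36
k=5 load=t5/7c comp=t4/4c wait=7 total=43
k=6 load=t6/3c comp=t5/3c wait=3 total=46
k=7 load=- comp=t6/7c wait=7 total=53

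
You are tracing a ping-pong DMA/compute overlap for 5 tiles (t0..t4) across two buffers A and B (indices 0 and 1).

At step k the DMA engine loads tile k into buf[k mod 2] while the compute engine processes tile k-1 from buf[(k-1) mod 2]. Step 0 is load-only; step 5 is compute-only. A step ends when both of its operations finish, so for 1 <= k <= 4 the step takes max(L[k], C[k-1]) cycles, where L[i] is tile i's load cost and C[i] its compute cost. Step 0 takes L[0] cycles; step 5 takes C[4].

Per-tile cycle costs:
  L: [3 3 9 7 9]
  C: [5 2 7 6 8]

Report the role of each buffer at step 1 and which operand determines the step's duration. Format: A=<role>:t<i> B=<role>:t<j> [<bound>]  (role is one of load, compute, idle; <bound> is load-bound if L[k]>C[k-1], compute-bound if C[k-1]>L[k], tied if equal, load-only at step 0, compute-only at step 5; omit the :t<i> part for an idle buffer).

k=0 load=t0/3c comp=- wait=3 total=3
k=1 load=t1/3c comp=t0/5c wait=5 total=8
k=2 load=t2/9c comp=t1/2c wait=9 total=17
k=3 load=t3/7c comp=t2/7c wait=7 total=24
k=4 load=t4/9c comp=t3/6c wait=9 total=33
k=5 load=- comp=t4/8c wait=8 total=41

step 1: A=compute:t0 B=load:t1 [compute-bound]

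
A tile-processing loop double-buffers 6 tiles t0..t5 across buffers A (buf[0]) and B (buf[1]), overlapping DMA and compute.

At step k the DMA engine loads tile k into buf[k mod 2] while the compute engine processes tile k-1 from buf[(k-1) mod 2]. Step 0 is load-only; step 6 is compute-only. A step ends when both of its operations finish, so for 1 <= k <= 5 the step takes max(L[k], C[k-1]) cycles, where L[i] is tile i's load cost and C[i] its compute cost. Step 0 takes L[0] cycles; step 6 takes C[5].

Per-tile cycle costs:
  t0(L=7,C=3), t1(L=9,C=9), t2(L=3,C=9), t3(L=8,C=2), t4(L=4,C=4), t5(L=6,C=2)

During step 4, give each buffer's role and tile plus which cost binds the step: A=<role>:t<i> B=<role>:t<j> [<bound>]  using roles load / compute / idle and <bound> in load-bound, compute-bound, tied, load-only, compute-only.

step 4: A=load:t4 B=compute:t3 [load-bound]

k=0 load=t0/7c comp=- wait=7 total=7
k=1 load=t1/9c comp=t0/3c wait=9 total=16
k=2 load=t2/3c comp=t1/9c wait=9 total=25
k=3 load=t3/8c comp=t2/9c wait=9 total=34
k=4 load=t4/4c comp=t3/2c wait=4 total=38
k=5 load=t5/6c comp=t4/4c wait=6 total=44
k=6 load=- comp=t5/2c wait=2 total=46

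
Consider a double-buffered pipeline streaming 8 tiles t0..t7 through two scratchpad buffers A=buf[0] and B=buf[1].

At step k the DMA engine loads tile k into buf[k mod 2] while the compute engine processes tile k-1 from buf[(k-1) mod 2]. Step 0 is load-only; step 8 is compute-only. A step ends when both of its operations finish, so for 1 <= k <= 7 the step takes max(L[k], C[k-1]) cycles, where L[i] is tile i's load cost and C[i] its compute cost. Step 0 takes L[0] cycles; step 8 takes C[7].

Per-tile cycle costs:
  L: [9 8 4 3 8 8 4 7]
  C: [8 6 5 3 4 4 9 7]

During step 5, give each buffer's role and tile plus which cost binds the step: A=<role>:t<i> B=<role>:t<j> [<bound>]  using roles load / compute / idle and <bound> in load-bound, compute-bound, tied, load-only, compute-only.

step 5: A=compute:t4 B=load:t5 [load-bound]

step 0: L[0]=9 → dur=9, Σ=9 | A=load:t0 B=idle [load-only]
step 1: L[1]=8 C[0]=8 → dur=8, Σ=17 | A=compute:t0 B=load:t1 [tied]
step 2: L[2]=4 C[1]=6 → dur=6, Σ=23 | A=load:t2 B=compute:t1 [compute-bound]
step 3: L[3]=3 C[2]=5 → dur=5, Σ=28 | A=compute:t2 B=load:t3 [compute-bound]
step 4: L[4]=8 C[3]=3 → dur=8, Σ=36 | A=load:t4 B=compute:t3 [load-bound]
step 5: L[5]=8 C[4]=4 → dur=8, Σ=44 | A=compute:t4 B=load:t5 [load-bound]
step 6: L[6]=4 C[5]=4 → dur=4, Σ=48 | A=load:t6 B=compute:t5 [tied]
step 7: L[7]=7 C[6]=9 → dur=9, Σ=57 | A=compute:t6 B=load:t7 [compute-bound]
step 8: C[7]=7 → dur=7, Σ=64 | A=idle B=compute:t7 [compute-only]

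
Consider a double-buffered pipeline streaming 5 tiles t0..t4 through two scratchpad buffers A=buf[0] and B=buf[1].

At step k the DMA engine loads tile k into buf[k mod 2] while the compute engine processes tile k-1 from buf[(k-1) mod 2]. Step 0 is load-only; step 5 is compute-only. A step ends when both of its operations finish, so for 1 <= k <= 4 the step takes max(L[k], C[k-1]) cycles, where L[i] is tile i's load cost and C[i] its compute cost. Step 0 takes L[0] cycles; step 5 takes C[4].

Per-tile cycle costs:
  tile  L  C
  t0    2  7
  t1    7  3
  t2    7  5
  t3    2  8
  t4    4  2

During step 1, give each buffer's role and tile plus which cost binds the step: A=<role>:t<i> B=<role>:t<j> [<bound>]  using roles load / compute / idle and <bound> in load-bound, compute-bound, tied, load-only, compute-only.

step 1: A=compute:t0 B=load:t1 [tied]

step 0: L[0]=2 → dur=2, Σ=2 | A=load:t0 B=idle [load-only]
step 1: L[1]=7 C[0]=7 → dur=7, Σ=9 | A=compute:t0 B=load:t1 [tied]
step 2: L[2]=7 C[1]=3 → dur=7, Σ=16 | A=load:t2 B=compute:t1 [load-bound]
step 3: L[3]=2 C[2]=5 → dur=5, Σ=21 | A=compute:t2 B=load:t3 [compute-bound]
step 4: L[4]=4 C[3]=8 → dur=8, Σ=29 | A=load:t4 B=compute:t3 [compute-bound]
step 5: C[4]=2 → dur=2, Σ=31 | A=compute:t4 B=idle [compute-only]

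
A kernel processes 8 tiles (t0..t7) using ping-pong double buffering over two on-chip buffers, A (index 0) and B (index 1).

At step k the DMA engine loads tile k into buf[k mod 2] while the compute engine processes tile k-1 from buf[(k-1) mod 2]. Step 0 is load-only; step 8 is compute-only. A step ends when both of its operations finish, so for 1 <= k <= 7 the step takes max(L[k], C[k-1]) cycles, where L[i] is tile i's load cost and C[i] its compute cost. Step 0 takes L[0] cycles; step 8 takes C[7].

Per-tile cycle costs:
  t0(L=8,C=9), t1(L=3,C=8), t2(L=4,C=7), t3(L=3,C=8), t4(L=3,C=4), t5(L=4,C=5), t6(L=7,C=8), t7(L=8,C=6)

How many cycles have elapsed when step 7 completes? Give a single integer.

k=0 load=t0/8c comp=- wait=8 total=8
k=1 load=t1/3c comp=t0/9c wait=9 total=17
k=2 load=t2/4c comp=t1/8c wait=8 total=25
k=3 load=t3/3c comp=t2/7c wait=7 total=32
k=4 load=t4/3c comp=t3/8c wait=8 total=40
k=5 load=t5/4c comp=t4/4c wait=4 total=44
k=6 load=t6/7c comp=t5/5c wait=7 total=51
k=7 load=t7/8c comp=t6/8c wait=8 total=59
k=8 load=- comp=t7/6c wait=6 total=65

end_cycle[7] = 59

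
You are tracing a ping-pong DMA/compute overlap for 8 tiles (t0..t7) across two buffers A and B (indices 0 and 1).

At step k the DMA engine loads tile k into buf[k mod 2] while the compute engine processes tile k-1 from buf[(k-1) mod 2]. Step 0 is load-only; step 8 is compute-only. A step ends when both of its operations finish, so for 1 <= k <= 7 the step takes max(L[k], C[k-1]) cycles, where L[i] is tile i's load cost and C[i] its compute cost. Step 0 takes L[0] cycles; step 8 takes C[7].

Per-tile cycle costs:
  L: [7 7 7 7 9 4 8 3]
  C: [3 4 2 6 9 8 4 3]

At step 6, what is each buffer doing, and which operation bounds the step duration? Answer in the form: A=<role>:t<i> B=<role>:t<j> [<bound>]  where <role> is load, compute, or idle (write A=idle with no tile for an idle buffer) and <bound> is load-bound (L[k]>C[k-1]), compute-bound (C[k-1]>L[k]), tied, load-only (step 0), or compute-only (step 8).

step 6: A=load:t6 B=compute:t5 [tied]

step 0: L[0]=7 → dur=7, Σ=7 | A=load:t0 B=idle [load-only]
step 1: L[1]=7 C[0]=3 → dur=7, Σ=14 | A=compute:t0 B=load:t1 [load-bound]
step 2: L[2]=7 C[1]=4 → dur=7, Σ=21 | A=load:t2 B=compute:t1 [load-bound]
step 3: L[3]=7 C[2]=2 → dur=7, Σ=28 | A=compute:t2 B=load:t3 [load-bound]
step 4: L[4]=9 C[3]=6 → dur=9, Σ=37 | A=load:t4 B=compute:t3 [load-bound]
step 5: L[5]=4 C[4]=9 → dur=9, Σ=46 | A=compute:t4 B=load:t5 [compute-bound]
step 6: L[6]=8 C[5]=8 → dur=8, Σ=54 | A=load:t6 B=compute:t5 [tied]
step 7: L[7]=3 C[6]=4 → dur=4, Σ=58 | A=compute:t6 B=load:t7 [compute-bound]
step 8: C[7]=3 → dur=3, Σ=61 | A=idle B=compute:t7 [compute-only]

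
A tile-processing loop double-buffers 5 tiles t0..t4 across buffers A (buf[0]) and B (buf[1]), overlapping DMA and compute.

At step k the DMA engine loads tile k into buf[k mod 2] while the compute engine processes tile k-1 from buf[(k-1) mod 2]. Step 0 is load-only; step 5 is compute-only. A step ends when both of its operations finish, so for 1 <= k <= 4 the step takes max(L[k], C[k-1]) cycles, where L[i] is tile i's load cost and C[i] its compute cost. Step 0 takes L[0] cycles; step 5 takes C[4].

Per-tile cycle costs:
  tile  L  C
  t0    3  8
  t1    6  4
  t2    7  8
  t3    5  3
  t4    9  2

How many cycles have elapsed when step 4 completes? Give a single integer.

end_cycle[4] = 35

[0] DMA t0→A (3c) ∥ CU idle ⇒ 3c, clock 3
[1] DMA t1→B (6c) ∥ CU A:t0 (8c) ⇒ 8c, clock 11
[2] DMA t2→A (7c) ∥ CU B:t1 (4c) ⇒ 7c, clock 18
[3] DMA t3→B (5c) ∥ CU A:t2 (8c) ⇒ 8c, clock 26
[4] DMA t4→A (9c) ∥ CU B:t3 (3c) ⇒ 9c, clock 35
[5] DMA idle ∥ CU A:t4 (2c) ⇒ 2c, clock 37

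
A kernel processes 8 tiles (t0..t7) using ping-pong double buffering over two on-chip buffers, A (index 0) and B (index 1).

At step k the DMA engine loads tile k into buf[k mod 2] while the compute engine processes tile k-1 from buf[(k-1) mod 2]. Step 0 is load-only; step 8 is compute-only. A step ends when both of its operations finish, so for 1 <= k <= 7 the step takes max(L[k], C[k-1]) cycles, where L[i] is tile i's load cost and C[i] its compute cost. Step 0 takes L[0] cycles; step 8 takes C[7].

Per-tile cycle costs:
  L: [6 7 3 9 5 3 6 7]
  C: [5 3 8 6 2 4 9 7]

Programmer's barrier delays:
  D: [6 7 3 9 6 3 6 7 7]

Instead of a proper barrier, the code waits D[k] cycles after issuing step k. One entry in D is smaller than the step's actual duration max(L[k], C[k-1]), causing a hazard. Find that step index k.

step 0: need L[0]=6 = 6; D[0]=6 ok
step 1: need max(L[1]=7,C[0]=5) = 7; D[1]=7 ok
step 2: need max(L[2]=3,C[1]=3) = 3; D[2]=3 ok
step 3: need max(L[3]=9,C[2]=8) = 9; D[3]=9 ok
step 4: need max(L[4]=5,C[3]=6) = 6; D[4]=6 ok
step 5: need max(L[5]=3,C[4]=2) = 3; D[5]=3 ok
step 6: need max(L[6]=6,C[5]=4) = 6; D[6]=6 ok
step 7: need max(L[7]=7,C[6]=9) = 9; D[7]=7 SHORT
step 8: need C[7]=7 = 7; D[8]=7 ok

hazard at step 7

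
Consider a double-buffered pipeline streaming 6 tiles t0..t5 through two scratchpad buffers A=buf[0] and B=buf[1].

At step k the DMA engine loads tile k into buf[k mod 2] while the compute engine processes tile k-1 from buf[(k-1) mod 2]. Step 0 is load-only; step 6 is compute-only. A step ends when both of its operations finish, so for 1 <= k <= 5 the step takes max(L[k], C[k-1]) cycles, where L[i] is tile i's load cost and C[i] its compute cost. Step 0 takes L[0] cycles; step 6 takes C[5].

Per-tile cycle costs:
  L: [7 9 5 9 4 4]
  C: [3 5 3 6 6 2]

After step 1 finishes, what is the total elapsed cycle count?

end_cycle[1] = 16

step 0: L[0]=7 → dur=7, Σ=7 | A=load:t0 B=idle [load-only]
step 1: L[1]=9 C[0]=3 → dur=9, Σ=16 | A=compute:t0 B=load:t1 [load-bound]
step 2: L[2]=5 C[1]=5 → dur=5, Σ=21 | A=load:t2 B=compute:t1 [tied]
step 3: L[3]=9 C[2]=3 → dur=9, Σ=30 | A=compute:t2 B=load:t3 [load-bound]
step 4: L[4]=4 C[3]=6 → dur=6, Σ=36 | A=load:t4 B=compute:t3 [compute-bound]
step 5: L[5]=4 C[4]=6 → dur=6, Σ=42 | A=compute:t4 B=load:t5 [compute-bound]
step 6: C[5]=2 → dur=2, Σ=44 | A=idle B=compute:t5 [compute-only]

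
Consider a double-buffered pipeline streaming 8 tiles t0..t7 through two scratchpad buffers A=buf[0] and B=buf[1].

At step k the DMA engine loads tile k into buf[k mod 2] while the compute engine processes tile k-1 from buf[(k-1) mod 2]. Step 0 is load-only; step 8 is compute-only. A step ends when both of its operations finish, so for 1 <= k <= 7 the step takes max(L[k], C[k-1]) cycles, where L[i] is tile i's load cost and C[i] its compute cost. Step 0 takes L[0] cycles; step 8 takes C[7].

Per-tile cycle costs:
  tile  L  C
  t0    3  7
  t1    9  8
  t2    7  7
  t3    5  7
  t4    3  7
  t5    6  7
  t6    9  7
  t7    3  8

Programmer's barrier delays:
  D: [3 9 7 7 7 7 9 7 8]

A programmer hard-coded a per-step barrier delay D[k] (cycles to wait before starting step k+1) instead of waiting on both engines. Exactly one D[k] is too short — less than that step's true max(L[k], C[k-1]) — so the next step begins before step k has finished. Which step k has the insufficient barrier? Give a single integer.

[0] required=L[0]=3=3 vs D=3 ok
[1] required=max(L[1]=9,C[0]=7)=9 vs D=9 ok
[2] required=max(L[2]=7,C[1]=8)=8 vs D=7 SHORT
[3] required=max(L[3]=5,C[2]=7)=7 vs D=7 ok
[4] required=max(L[4]=3,C[3]=7)=7 vs D=7 ok
[5] required=max(L[5]=6,C[4]=7)=7 vs D=7 ok
[6] required=max(L[6]=9,C[5]=7)=9 vs D=9 ok
[7] required=max(L[7]=3,C[6]=7)=7 vs D=7 ok
[8] required=C[7]=8=8 vs D=8 ok

hazard at step 2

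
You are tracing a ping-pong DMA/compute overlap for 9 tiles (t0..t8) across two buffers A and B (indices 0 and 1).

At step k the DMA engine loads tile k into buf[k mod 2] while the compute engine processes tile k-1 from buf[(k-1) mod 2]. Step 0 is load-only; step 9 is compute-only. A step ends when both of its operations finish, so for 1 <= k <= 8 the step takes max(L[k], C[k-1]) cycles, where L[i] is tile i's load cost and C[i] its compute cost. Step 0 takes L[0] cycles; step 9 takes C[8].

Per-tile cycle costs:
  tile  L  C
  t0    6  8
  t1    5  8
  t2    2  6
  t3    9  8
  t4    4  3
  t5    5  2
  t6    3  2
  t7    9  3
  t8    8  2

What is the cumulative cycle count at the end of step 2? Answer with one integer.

end_cycle[2] = 22

[0] DMA t0→A (6c) ∥ CU idle ⇒ 6c, clock 6
[1] DMA t1→B (5c) ∥ CU A:t0 (8c) ⇒ 8c, clock 14
[2] DMA t2→A (2c) ∥ CU B:t1 (8c) ⇒ 8c, clock 22
[3] DMA t3→B (9c) ∥ CU A:t2 (6c) ⇒ 9c, clock 31
[4] DMA t4→A (4c) ∥ CU B:t3 (8c) ⇒ 8c, clock 39
[5] DMA t5→B (5c) ∥ CU A:t4 (3c) ⇒ 5c, clock 44
[6] DMA t6→A (3c) ∥ CU B:t5 (2c) ⇒ 3c, clock 47
[7] DMA t7→B (9c) ∥ CU A:t6 (2c) ⇒ 9c, clock 56
[8] DMA t8→A (8c) ∥ CU B:t7 (3c) ⇒ 8c, clock 64
[9] DMA idle ∥ CU A:t8 (2c) ⇒ 2c, clock 66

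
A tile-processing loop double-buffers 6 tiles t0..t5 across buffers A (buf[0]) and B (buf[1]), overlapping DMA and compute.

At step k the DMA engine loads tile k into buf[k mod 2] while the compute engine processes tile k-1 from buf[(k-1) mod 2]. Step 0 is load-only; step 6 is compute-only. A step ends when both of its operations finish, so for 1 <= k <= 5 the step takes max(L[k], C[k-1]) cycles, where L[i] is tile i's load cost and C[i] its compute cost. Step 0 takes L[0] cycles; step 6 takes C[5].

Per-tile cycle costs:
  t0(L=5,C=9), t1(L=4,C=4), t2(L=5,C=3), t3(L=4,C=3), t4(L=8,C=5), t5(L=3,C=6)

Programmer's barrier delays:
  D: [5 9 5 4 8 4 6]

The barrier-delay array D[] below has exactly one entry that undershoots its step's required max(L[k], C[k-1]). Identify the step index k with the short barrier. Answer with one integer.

[0] required=L[0]=5=5 vs D=5 ok
[1] required=max(L[1]=4,C[0]=9)=9 vs D=9 ok
[2] required=max(L[2]=5,C[1]=4)=5 vs D=5 ok
[3] required=max(L[3]=4,C[2]=3)=4 vs D=4 ok
[4] required=max(L[4]=8,C[3]=3)=8 vs D=8 ok
[5] required=max(L[5]=3,C[4]=5)=5 vs D=4 SHORT
[6] required=C[5]=6=6 vs D=6 ok

hazard at step 5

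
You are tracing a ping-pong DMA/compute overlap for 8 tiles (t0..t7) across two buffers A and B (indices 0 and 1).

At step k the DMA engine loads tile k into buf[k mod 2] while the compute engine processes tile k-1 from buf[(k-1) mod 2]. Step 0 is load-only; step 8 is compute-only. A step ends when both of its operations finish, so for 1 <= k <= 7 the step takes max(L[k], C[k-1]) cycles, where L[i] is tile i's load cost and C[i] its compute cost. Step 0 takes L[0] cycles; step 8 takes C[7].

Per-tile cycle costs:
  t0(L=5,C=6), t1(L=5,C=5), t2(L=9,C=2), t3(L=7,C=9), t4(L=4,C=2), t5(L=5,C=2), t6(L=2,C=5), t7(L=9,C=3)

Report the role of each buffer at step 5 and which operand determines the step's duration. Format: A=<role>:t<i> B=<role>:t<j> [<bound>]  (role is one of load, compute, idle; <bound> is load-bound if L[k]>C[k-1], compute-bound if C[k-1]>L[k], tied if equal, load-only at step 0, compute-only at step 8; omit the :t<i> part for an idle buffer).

  0. 5=5c; end=5; A:t0 B:-
  1. max(5,6)=6c; end=11; A:t0 B:t1
  2. max(9,5)=9c; end=20; A:t2 B:t1
  3. max(7,2)=7c; end=27; A:t2 B:t3
  4. max(4,9)=9c; end=36; A:t4 B:t3
  5. max(5,2)=5c; end=41; A:t4 B:t5
  6. max(2,2)=2c; end=43; A:t6 B:t5
  7. max(9,5)=9c; end=52; A:t6 B:t7
  8. 3=3c; end=55; A:t6 B:t7

step 5: A=compute:t4 B=load:t5 [load-bound]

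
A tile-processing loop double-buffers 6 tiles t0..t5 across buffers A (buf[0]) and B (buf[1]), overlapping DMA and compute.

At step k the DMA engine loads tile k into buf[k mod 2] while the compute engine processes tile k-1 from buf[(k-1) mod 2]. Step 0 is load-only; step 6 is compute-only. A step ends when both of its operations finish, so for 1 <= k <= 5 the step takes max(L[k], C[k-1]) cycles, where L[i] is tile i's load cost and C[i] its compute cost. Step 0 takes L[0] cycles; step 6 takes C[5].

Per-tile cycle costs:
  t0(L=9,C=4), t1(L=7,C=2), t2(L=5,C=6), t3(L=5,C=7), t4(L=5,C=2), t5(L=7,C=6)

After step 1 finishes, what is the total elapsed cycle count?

end_cycle[1] = 16

  0. 9=9c; end=9; A:t0 B:-
  1. max(7,4)=7c; end=16; A:t0 B:t1
  2. max(5,2)=5c; end=21; A:t2 B:t1
  3. max(5,6)=6c; end=27; A:t2 B:t3
  4. max(5,7)=7c; end=34; A:t4 B:t3
  5. max(7,2)=7c; end=41; A:t4 B:t5
  6. 6=6c; end=47; A:t4 B:t5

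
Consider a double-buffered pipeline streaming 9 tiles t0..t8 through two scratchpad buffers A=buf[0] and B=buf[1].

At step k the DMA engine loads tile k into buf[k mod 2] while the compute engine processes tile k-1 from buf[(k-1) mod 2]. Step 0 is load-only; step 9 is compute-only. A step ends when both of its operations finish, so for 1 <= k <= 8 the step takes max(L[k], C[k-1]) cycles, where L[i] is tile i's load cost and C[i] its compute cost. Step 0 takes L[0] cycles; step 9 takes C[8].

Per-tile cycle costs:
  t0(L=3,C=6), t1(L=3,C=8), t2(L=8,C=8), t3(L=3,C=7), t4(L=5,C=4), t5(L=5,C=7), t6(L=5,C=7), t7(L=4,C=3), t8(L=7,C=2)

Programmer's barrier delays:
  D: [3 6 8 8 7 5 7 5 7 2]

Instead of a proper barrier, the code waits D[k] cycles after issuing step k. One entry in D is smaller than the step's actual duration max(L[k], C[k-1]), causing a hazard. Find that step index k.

step 0: need L[0]=3 = 3; D[0]=3 ok
step 1: need max(L[1]=3,C[0]=6) = 6; D[1]=6 ok
step 2: need max(L[2]=8,C[1]=8) = 8; D[2]=8 ok
step 3: need max(L[3]=3,C[2]=8) = 8; D[3]=8 ok
step 4: need max(L[4]=5,C[3]=7) = 7; D[4]=7 ok
step 5: need max(L[5]=5,C[4]=4) = 5; D[5]=5 ok
step 6: need max(L[6]=5,C[5]=7) = 7; D[6]=7 ok
step 7: need max(L[7]=4,C[6]=7) = 7; D[7]=5 SHORT
step 8: need max(L[8]=7,C[7]=3) = 7; D[8]=7 ok
step 9: need C[8]=2 = 2; D[9]=2 ok

hazard at step 7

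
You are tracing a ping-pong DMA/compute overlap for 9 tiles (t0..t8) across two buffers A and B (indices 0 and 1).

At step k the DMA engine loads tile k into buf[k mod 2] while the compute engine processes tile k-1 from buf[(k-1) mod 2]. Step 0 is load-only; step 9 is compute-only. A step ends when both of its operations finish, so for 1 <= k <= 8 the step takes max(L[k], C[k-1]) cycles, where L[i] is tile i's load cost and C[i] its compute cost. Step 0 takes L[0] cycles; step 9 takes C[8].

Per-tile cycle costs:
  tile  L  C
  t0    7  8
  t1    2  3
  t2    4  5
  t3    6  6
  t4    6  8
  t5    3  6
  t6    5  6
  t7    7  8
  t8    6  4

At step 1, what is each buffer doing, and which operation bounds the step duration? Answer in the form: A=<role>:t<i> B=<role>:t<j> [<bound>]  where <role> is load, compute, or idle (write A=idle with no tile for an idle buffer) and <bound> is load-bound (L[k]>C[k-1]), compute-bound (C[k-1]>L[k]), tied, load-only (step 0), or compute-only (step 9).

step 1: A=compute:t0 B=load:t1 [compute-bound]

k=0 load=t0/7c comp=- wait=7 total=7
k=1 load=t1/2c comp=t0/8c wait=8 total=15
k=2 load=t2/4c comp=t1/3c wait=4 total=19
k=3 load=t3/6c comp=t2/5c wait=6 total=25
k=4 load=t4/6c comp=t3/6c wait=6 total=31
k=5 load=t5/3c comp=t4/8c wait=8 total=39
k=6 load=t6/5c comp=t5/6c wait=6 total=45
k=7 load=t7/7c comp=t6/6c wait=7 total=52
k=8 load=t8/6c comp=t7/8c wait=8 total=60
k=9 load=- comp=t8/4c wait=4 total=64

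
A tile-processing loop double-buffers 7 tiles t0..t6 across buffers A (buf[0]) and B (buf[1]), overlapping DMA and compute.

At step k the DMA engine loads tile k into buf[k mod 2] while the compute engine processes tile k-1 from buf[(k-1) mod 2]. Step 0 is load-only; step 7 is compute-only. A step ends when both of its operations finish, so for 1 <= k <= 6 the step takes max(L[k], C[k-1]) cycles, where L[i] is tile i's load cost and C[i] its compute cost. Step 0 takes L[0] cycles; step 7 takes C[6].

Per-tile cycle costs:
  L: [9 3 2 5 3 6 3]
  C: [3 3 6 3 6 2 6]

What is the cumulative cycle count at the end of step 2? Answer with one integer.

[0] DMA t0→A (9c) ∥ CU idle ⇒ 9c, clock 9
[1] DMA t1→B (3c) ∥ CU A:t0 (3c) ⇒ 3c, clock 12
[2] DMA t2→A (2c) ∥ CU B:t1 (3c) ⇒ 3c, clock 15
[3] DMA t3→B (5c) ∥ CU A:t2 (6c) ⇒ 6c, clock 21
[4] DMA t4→A (3c) ∥ CU B:t3 (3c) ⇒ 3c, clock 24
[5] DMA t5→B (6c) ∥ CU A:t4 (6c) ⇒ 6c, clock 30
[6] DMA t6→A (3c) ∥ CU B:t5 (2c) ⇒ 3c, clock 33
[7] DMA idle ∥ CU A:t6 (6c) ⇒ 6c, clock 39

end_cycle[2] = 15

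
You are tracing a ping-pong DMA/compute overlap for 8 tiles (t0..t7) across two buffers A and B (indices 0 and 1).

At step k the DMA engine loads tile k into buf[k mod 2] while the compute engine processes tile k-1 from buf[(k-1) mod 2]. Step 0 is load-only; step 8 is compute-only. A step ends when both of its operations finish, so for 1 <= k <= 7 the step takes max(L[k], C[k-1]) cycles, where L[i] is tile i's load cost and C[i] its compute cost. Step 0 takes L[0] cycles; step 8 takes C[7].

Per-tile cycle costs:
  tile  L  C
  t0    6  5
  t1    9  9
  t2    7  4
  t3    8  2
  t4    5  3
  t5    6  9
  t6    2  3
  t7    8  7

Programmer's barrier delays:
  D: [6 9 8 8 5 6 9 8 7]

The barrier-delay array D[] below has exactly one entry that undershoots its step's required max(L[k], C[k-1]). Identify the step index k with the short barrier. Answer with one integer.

step 0: need L[0]=6 = 6; D[0]=6 ok
step 1: need max(L[1]=9,C[0]=5) = 9; D[1]=9 ok
step 2: need max(L[2]=7,C[1]=9) = 9; D[2]=8 SHORT
step 3: need max(L[3]=8,C[2]=4) = 8; D[3]=8 ok
step 4: need max(L[4]=5,C[3]=2) = 5; D[4]=5 ok
step 5: need max(L[5]=6,C[4]=3) = 6; D[5]=6 ok
step 6: need max(L[6]=2,C[5]=9) = 9; D[6]=9 ok
step 7: need max(L[7]=8,C[6]=3) = 8; D[7]=8 ok
step 8: need C[7]=7 = 7; D[8]=7 ok

hazard at step 2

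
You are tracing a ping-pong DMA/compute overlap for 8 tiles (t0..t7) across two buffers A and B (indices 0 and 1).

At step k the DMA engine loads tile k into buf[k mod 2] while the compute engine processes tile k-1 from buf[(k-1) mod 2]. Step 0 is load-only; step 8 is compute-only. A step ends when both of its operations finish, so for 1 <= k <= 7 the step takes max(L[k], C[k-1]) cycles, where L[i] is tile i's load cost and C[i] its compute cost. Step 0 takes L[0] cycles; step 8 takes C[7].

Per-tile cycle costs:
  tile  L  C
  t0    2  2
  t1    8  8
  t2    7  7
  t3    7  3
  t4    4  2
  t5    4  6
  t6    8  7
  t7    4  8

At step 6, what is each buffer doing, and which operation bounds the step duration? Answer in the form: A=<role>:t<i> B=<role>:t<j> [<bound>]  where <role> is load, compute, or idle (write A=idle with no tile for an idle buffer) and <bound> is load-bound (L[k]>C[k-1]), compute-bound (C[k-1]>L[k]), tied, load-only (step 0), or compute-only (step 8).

[0] DMA t0→A (2c) ∥ CU idle ⇒ 2c, clock 2
[1] DMA t1→B (8c) ∥ CU A:t0 (2c) ⇒ 8c, clock 10
[2] DMA t2→A (7c) ∥ CU B:t1 (8c) ⇒ 8c, clock 18
[3] DMA t3→B (7c) ∥ CU A:t2 (7c) ⇒ 7c, clock 25
[4] DMA t4→A (4c) ∥ CU B:t3 (3c) ⇒ 4c, clock 29
[5] DMA t5→B (4c) ∥ CU A:t4 (2c) ⇒ 4c, clock 33
[6] DMA t6→A (8c) ∥ CU B:t5 (6c) ⇒ 8c, clock 41
[7] DMA t7→B (4c) ∥ CU A:t6 (7c) ⇒ 7c, clock 48
[8] DMA idle ∥ CU B:t7 (8c) ⇒ 8c, clock 56

step 6: A=load:t6 B=compute:t5 [load-bound]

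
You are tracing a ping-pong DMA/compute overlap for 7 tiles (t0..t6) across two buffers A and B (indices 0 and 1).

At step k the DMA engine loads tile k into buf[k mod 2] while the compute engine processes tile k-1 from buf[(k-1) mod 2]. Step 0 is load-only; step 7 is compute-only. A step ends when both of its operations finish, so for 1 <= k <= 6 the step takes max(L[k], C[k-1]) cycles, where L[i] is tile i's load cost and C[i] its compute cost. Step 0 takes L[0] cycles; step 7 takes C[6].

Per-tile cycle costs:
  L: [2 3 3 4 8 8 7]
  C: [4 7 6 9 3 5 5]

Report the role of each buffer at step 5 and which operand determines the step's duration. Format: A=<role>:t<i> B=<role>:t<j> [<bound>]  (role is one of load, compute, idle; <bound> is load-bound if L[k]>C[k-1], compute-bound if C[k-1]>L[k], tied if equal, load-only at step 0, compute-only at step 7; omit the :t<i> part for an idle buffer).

step 5: A=compute:t4 B=load:t5 [load-bound]

[0] DMA t0→A (2c) ∥ CU idle ⇒ 2c, clock 2
[1] DMA t1→B (3c) ∥ CU A:t0 (4c) ⇒ 4c, clock 6
[2] DMA t2→A (3c) ∥ CU B:t1 (7c) ⇒ 7c, clock 13
[3] DMA t3→B (4c) ∥ CU A:t2 (6c) ⇒ 6c, clock 19
[4] DMA t4→A (8c) ∥ CU B:t3 (9c) ⇒ 9c, clock 28
[5] DMA t5→B (8c) ∥ CU A:t4 (3c) ⇒ 8c, clock 36
[6] DMA t6→A (7c) ∥ CU B:t5 (5c) ⇒ 7c, clock 43
[7] DMA idle ∥ CU A:t6 (5c) ⇒ 5c, clock 48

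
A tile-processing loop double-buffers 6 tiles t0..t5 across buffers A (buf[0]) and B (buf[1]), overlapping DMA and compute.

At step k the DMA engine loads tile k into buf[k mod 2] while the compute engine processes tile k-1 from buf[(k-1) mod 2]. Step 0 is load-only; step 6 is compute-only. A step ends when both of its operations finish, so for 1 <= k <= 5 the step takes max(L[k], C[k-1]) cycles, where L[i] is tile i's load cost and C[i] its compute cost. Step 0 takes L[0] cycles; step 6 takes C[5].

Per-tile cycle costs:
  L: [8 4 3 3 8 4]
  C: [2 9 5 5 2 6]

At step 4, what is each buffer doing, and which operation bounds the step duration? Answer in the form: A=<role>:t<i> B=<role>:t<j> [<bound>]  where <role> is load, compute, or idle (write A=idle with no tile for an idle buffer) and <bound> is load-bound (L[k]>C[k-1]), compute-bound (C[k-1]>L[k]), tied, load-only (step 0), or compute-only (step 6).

[0] DMA t0→A (8c) ∥ CU idle ⇒ 8c, clock 8
[1] DMA t1→B (4c) ∥ CU A:t0 (2c) ⇒ 4c, clock 12
[2] DMA t2→A (3c) ∥ CU B:t1 (9c) ⇒ 9c, clock 21
[3] DMA t3→B (3c) ∥ CU A:t2 (5c) ⇒ 5c, clock 26
[4] DMA t4→A (8c) ∥ CU B:t3 (5c) ⇒ 8c, clock 34
[5] DMA t5→B (4c) ∥ CU A:t4 (2c) ⇒ 4c, clock 38
[6] DMA idle ∥ CU B:t5 (6c) ⇒ 6c, clock 44

step 4: A=load:t4 B=compute:t3 [load-bound]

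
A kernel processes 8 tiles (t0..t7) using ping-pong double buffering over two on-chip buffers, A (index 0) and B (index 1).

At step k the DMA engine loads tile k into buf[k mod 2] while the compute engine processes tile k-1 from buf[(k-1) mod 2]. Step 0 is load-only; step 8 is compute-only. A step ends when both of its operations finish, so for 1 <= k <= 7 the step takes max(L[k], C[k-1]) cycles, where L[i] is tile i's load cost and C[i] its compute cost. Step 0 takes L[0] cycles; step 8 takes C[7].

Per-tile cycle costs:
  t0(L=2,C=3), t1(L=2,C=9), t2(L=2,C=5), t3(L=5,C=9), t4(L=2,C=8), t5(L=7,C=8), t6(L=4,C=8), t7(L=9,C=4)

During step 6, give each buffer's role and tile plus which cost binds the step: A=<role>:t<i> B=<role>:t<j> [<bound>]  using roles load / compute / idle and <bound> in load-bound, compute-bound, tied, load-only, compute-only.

k=0 load=t0/2c comp=- wait=2 total=2
k=1 load=t1/2c comp=t0/3c wait=3 total=5
k=2 load=t2/2c comp=t1/9c wait=9 total=14
k=3 load=t3/5c comp=t2/5c wait=5 total=19
k=4 load=t4/2c comp=t3/9c wait=9 total=28
k=5 load=t5/7c comp=t4/8c wait=8 total=36
k=6 load=t6/4c comp=t5/8c wait=8 total=44
k=7 load=t7/9c comp=t6/8c wait=9 total=53
k=8 load=- comp=t7/4c wait=4 total=57

step 6: A=load:t6 B=compute:t5 [compute-bound]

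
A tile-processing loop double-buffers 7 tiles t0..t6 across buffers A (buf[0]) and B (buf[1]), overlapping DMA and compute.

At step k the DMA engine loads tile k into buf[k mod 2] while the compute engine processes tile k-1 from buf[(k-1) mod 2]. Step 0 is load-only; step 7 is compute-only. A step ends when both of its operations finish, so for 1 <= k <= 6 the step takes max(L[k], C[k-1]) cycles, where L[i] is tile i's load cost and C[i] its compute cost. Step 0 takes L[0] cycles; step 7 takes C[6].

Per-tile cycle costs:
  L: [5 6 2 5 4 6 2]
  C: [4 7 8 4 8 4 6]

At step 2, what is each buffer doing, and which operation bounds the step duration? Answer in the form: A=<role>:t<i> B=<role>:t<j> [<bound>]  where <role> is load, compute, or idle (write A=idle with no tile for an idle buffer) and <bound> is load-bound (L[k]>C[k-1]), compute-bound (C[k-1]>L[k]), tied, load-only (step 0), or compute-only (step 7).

k=0 load=t0/5c comp=- wait=5 total=5
k=1 load=t1/6c comp=t0/4c wait=6 total=11
k=2 load=t2/2c comp=t1/7c wait=7 total=18
k=3 load=t3/5c comp=t2/8c wait=8 total=26
k=4 load=t4/4c comp=t3/4c wait=4 total=30
k=5 load=t5/6c comp=t4/8c wait=8 total=38
k=6 load=t6/2c comp=t5/4c wait=4 total=42
k=7 load=- comp=t6/6c wait=6 total=48

step 2: A=load:t2 B=compute:t1 [compute-bound]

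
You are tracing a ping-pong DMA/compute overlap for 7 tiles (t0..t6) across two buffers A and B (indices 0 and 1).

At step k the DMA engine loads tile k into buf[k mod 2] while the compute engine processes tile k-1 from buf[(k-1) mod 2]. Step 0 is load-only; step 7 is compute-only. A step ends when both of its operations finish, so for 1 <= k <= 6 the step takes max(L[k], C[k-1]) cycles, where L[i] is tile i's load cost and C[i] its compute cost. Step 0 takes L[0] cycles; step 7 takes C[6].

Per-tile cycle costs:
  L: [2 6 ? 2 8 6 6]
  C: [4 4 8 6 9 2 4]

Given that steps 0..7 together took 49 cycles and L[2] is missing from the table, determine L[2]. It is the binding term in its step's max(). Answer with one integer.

step 0: dur = L[0]=2 = 2
step 1: dur = max(L[1]=6, C[0]=4) = 6
step 2: dur = max(L[2]=?, C[1]=4) = L[2]  (unknown; binding)
step 3: dur = max(L[3]=2, C[2]=8) = 8
step 4: dur = max(L[4]=8, C[3]=6) = 8
step 5: dur = max(L[5]=6, C[4]=9) = 9
step 6: dur = max(L[6]=6, C[5]=2) = 6
step 7: dur = C[6]=4 = 4
sum of known step durations = 43
dur[2] = total - known = 49 - 43 = 6
L[2] is the binding max in step 2, so L[2] = dur[2] = 6

L[2] = 6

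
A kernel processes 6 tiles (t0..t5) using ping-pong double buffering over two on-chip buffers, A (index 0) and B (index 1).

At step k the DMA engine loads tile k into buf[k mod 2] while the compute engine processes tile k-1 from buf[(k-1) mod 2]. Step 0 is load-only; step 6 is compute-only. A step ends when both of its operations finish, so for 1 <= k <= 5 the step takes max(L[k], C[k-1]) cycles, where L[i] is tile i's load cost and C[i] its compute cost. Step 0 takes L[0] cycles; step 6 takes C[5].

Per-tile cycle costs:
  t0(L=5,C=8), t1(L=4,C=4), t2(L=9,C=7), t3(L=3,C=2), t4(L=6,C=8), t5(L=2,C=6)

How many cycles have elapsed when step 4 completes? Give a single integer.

[0] DMA t0→A (5c) ∥ CU idle ⇒ 5c, clock 5
[1] DMA t1→B (4c) ∥ CU A:t0 (8c) ⇒ 8c, clock 13
[2] DMA t2→A (9c) ∥ CU B:t1 (4c) ⇒ 9c, clock 22
[3] DMA t3→B (3c) ∥ CU A:t2 (7c) ⇒ 7c, clock 29
[4] DMA t4→A (6c) ∥ CU B:t3 (2c) ⇒ 6c, clock 35
[5] DMA t5→B (2c) ∥ CU A:t4 (8c) ⇒ 8c, clock 43
[6] DMA idle ∥ CU B:t5 (6c) ⇒ 6c, clock 49

end_cycle[4] = 35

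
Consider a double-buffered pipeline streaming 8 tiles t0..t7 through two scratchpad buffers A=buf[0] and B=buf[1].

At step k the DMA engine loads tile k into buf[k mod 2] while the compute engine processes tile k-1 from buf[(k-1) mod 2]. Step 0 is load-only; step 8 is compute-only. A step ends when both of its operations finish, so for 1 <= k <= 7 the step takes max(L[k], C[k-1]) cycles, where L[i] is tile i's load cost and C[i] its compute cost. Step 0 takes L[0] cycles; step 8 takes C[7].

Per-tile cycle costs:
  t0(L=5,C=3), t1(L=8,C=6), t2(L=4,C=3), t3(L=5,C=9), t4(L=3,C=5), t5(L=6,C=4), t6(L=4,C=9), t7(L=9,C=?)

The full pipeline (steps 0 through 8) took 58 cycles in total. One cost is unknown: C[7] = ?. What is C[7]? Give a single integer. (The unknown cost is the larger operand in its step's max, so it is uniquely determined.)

C[7] = 6

step 0: dur = L[0]=5 = 5
step 1: dur = max(L[1]=8, C[0]=3) = 8
step 2: dur = max(L[2]=4, C[1]=6) = 6
step 3: dur = max(L[3]=5, C[2]=3) = 5
step 4: dur = max(L[4]=3, C[3]=9) = 9
step 5: dur = max(L[5]=6, C[4]=5) = 6
step 6: dur = max(L[6]=4, C[5]=4) = 4
step 7: dur = max(L[7]=9, C[6]=9) = 9
step 8: dur = C[7]=? = C[7]  (unknown; binding)
sum of known step durations = 52
dur[8] = total - known = 58 - 52 = 6
C[7] is the binding max in step 8, so C[7] = dur[8] = 6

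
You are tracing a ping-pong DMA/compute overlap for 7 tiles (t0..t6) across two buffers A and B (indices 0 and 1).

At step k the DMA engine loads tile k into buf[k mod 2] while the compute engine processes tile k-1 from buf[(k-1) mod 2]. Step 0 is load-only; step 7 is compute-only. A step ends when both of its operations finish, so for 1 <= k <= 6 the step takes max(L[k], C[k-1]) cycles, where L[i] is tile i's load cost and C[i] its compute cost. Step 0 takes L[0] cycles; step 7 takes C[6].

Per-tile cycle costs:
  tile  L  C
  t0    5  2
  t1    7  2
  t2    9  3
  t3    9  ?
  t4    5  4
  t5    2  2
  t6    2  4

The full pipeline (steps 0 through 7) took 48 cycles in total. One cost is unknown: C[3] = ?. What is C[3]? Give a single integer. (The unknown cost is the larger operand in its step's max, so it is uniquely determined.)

step 0 → dur = L[0]=5 = 5
step 1 → dur = max(L[1]=7, C[0]=2) = 7
step 2 → dur = max(L[2]=9, C[1]=2) = 9
step 3 → dur = max(L[3]=9, C[2]=3) = 9
step 4 → dur = max(L[4]=5, C[3]=?) = C[3]  (unknown; binding)
step 5 → dur = max(L[5]=2, C[4]=4) = 4
step 6 → dur = max(L[6]=2, C[5]=2) = 2
step 7 → dur = C[6]=4 = 4
sum of known step durations = 40
dur[4] = total - known = 48 - 40 = 8
C[3] is the binding max in step 4, so C[3] = dur[4] = 8

C[3] = 8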